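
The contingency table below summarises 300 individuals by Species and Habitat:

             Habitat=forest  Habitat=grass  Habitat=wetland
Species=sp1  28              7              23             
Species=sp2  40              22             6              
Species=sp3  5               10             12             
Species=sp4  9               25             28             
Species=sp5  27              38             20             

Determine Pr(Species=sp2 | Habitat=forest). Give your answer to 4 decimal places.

Total with Habitat=forest: 28 + 40 + 5 + 9 + 27 = 109.
P(Species=sp2 | Habitat=forest) = 40/109 = 0.3670.

0.3670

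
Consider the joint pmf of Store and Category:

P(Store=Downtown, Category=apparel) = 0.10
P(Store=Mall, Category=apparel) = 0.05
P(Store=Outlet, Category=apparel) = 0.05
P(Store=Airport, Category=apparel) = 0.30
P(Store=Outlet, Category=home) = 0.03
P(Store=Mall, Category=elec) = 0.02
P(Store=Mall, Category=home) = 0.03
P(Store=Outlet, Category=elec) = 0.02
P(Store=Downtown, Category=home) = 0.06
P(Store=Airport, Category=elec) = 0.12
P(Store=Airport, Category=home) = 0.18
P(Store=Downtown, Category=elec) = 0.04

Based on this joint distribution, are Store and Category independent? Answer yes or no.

yes

Every cell satisfies P(Store,Category) = P(Store)·P(Category). For instance P(Store=Mall) = 0.10, P(Category=elec) = 0.20, and 0.10×0.20 = 0.02 matches the joint entry. So Store and Category are independent.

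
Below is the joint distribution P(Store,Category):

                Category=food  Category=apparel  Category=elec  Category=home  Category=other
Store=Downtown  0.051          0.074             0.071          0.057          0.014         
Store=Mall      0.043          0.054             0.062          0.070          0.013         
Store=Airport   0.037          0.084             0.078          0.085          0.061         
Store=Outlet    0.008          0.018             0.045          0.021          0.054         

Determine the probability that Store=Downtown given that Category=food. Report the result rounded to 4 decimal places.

0.3669

P(Category=food) = 0.051 + 0.043 + 0.037 + 0.008 = 0.139.
P(Store=Downtown | Category=food) = 0.051/0.139 = 0.3669.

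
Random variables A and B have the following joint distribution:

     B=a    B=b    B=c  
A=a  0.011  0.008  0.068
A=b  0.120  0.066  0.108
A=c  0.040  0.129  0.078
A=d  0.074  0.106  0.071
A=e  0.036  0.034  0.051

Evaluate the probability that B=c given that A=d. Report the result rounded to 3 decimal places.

0.283

P(A=d) = 0.074 + 0.106 + 0.071 = 0.251.
P(B=c | A=d) = 0.071/0.251 = 0.283.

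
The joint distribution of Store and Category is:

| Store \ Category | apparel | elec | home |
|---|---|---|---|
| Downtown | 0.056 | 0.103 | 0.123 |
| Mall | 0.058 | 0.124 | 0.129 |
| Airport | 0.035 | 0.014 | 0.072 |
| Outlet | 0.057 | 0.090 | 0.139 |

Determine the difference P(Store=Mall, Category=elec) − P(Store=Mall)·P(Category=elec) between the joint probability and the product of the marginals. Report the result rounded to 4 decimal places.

0.0211

P(Store=Mall) = 0.058 + 0.124 + 0.129 = 0.311.
P(Category=elec) = 0.103 + 0.124 + 0.014 + 0.090 = 0.331.
P(Store=Mall, Category=elec) − P(Store=Mall)P(Category=elec) = 0.124 − 0.311×0.331 = 0.0211.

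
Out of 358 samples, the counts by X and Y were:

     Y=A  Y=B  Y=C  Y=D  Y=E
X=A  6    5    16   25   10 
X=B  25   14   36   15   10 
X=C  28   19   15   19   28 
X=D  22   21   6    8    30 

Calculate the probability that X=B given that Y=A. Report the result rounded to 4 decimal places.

Total with Y=A: 6 + 25 + 28 + 22 = 81.
P(X=B | Y=A) = 25/81 = 0.3086.

0.3086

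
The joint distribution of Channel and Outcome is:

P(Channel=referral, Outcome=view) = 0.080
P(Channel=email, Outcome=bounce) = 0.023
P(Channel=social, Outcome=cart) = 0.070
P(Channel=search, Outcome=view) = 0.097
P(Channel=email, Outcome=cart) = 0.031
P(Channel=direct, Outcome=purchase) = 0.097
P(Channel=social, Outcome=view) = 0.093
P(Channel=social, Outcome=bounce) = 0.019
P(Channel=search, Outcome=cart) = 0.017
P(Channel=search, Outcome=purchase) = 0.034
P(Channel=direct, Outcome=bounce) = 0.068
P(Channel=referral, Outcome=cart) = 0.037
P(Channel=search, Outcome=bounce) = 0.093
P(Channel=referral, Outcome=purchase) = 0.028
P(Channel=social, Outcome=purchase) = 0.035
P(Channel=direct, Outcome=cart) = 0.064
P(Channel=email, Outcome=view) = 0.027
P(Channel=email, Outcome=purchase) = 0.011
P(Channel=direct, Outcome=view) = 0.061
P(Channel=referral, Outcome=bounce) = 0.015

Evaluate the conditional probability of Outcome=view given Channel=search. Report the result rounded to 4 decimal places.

P(Channel=search) = 0.093 + 0.097 + 0.017 + 0.034 = 0.241.
P(Outcome=view | Channel=search) = 0.097/0.241 = 0.4025.

0.4025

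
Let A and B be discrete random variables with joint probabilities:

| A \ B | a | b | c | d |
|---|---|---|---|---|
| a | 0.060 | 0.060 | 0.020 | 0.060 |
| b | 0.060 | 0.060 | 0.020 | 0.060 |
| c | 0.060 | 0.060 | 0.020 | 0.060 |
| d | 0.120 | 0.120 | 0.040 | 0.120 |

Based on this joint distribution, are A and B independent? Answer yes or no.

yes

Every cell satisfies P(A,B) = P(A)·P(B). For instance P(A=c) = 0.200, P(B=d) = 0.300, and 0.200×0.300 = 0.060 matches the joint entry. So A and B are independent.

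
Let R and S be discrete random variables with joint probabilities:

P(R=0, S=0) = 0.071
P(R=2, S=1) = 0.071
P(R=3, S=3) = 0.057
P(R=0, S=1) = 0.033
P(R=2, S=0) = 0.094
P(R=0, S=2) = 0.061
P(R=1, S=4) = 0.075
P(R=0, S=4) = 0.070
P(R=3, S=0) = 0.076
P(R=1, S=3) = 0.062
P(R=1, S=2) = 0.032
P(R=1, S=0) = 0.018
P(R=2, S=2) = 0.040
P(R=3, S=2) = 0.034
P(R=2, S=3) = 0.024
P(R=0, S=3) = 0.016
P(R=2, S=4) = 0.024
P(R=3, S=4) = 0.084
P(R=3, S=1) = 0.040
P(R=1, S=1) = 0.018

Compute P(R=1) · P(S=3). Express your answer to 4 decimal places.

P(R=1) = 0.018 + 0.018 + 0.032 + 0.062 + 0.075 = 0.205.
P(S=3) = 0.016 + 0.062 + 0.024 + 0.057 = 0.159.
Product: 0.205 × 0.159 = 0.0326.

0.0326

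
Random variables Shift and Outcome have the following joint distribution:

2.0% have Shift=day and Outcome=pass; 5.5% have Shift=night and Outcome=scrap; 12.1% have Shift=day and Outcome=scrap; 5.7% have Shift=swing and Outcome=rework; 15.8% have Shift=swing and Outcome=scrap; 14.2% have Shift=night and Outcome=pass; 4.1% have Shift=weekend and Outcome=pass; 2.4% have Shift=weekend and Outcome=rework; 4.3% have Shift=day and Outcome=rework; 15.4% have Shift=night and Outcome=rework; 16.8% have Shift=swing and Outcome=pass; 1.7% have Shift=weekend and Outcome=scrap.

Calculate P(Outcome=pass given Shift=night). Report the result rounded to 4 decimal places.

P(Shift=night) = 0.142 + 0.154 + 0.055 = 0.351.
P(Outcome=pass | Shift=night) = 0.142/0.351 = 0.4046.

0.4046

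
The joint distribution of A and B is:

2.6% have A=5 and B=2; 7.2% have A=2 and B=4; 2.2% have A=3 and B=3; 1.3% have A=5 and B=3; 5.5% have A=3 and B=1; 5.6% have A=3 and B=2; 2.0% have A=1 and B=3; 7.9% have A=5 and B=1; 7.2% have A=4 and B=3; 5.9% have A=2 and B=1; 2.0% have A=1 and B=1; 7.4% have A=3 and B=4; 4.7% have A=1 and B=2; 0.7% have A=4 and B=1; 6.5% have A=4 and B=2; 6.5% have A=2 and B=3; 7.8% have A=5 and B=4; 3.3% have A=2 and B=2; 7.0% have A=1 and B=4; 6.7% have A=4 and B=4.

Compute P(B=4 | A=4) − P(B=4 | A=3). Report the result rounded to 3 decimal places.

P(A=4) = 0.007 + 0.065 + 0.072 + 0.067 = 0.211; P(B=4 | A=4) = 0.067/0.211 = 0.3175.
P(A=3) = 0.055 + 0.056 + 0.022 + 0.074 = 0.207; P(B=4 | A=3) = 0.074/0.207 = 0.3575.
Difference = -0.040.

-0.040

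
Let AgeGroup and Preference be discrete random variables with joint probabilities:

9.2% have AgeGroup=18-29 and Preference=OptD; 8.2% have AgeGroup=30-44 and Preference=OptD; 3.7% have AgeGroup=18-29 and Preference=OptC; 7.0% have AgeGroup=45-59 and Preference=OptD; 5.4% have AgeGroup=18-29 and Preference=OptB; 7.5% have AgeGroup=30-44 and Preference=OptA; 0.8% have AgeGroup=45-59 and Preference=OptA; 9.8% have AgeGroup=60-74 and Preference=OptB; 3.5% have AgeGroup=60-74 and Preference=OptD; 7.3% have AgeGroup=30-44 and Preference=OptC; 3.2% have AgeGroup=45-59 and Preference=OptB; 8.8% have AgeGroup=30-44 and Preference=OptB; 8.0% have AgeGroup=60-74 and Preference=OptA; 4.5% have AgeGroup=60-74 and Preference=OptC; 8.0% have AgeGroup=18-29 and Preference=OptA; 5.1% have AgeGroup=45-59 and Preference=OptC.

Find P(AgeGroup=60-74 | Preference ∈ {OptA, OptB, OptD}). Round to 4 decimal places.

P(Preference=OptA) = 0.080 + 0.075 + 0.008 + 0.080 = 0.243.
P(Preference=OptB) = 0.054 + 0.088 + 0.032 + 0.098 = 0.272.
P(Preference=OptD) = 0.092 + 0.082 + 0.070 + 0.035 = 0.279.
P(Preference ∈ {OptA, OptB, OptD}) = 0.243 + 0.272 + 0.279 = 0.794; P(AgeGroup=60-74, Preference ∈ {OptA, OptB, OptD}) = 0.080 + 0.098 + 0.035 = 0.213.
P(AgeGroup=60-74 | Preference ∈ {OptA, OptB, OptD}) = 0.213/0.794 = 0.2683.

0.2683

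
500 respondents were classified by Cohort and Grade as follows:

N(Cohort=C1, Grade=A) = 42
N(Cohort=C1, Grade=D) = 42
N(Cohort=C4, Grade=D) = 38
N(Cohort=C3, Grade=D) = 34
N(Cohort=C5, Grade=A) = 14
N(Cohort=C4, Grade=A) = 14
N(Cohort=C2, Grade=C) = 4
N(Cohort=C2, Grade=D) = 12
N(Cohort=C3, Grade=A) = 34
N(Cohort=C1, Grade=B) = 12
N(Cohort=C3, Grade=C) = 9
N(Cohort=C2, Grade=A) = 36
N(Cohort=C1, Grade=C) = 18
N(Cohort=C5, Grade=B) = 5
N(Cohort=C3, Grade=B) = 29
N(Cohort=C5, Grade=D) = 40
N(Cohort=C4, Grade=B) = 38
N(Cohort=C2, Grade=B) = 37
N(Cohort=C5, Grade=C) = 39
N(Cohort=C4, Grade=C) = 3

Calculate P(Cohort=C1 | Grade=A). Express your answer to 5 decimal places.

0.30000

Total with Grade=A: 42 + 36 + 34 + 14 + 14 = 140.
P(Cohort=C1 | Grade=A) = 42/140 = 0.30000.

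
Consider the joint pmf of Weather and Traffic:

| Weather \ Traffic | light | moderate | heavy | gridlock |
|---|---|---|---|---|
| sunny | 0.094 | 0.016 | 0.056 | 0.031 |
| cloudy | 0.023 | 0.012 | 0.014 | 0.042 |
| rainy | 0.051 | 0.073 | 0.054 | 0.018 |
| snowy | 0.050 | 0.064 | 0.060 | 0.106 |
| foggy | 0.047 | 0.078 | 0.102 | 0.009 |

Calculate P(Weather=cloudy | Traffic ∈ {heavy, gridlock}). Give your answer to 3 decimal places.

0.114

P(Traffic=heavy) = 0.056 + 0.014 + 0.054 + 0.060 + 0.102 = 0.286.
P(Traffic=gridlock) = 0.031 + 0.042 + 0.018 + 0.106 + 0.009 = 0.206.
P(Traffic ∈ {heavy, gridlock}) = 0.286 + 0.206 = 0.492; P(Weather=cloudy, Traffic ∈ {heavy, gridlock}) = 0.014 + 0.042 = 0.056.
P(Weather=cloudy | Traffic ∈ {heavy, gridlock}) = 0.056/0.492 = 0.114.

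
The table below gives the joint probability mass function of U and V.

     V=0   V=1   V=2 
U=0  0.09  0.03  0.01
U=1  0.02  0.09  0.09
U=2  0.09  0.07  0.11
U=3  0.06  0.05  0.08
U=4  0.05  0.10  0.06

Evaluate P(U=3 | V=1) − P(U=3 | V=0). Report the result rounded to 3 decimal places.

P(V=1) = 0.03 + 0.09 + 0.07 + 0.05 + 0.10 = 0.34; P(U=3 | V=1) = 0.05/0.34 = 0.1471.
P(V=0) = 0.09 + 0.02 + 0.09 + 0.06 + 0.05 = 0.31; P(U=3 | V=0) = 0.06/0.31 = 0.1935.
Difference = -0.046.

-0.046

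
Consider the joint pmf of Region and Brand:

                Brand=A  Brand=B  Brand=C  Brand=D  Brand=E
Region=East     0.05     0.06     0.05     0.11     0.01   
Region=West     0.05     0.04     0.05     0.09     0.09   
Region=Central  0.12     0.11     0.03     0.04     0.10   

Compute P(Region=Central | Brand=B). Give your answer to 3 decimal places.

P(Brand=B) = 0.06 + 0.04 + 0.11 = 0.21.
P(Region=Central | Brand=B) = 0.11/0.21 = 0.524.

0.524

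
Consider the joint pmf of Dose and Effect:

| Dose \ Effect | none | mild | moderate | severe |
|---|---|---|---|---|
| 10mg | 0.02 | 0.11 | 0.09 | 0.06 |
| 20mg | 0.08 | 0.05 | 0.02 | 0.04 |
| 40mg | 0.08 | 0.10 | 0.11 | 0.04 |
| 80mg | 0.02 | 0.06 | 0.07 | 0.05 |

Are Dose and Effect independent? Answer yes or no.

no

P(Dose=20mg) = 0.19 and P(Effect=none) = 0.20, so their product is 0.0380, but P(Dose=20mg, Effect=none) = 0.08. Since these differ, Dose and Effect are not independent.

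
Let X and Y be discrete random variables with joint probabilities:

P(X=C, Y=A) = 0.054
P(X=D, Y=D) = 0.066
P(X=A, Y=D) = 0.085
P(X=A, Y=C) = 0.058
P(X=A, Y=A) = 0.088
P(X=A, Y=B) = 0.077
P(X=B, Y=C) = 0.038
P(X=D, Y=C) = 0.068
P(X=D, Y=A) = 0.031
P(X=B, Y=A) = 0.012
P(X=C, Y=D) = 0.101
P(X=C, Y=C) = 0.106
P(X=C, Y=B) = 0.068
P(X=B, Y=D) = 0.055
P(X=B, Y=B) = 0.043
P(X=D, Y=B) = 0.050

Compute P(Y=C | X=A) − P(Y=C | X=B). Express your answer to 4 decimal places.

P(X=A) = 0.088 + 0.077 + 0.058 + 0.085 = 0.308; P(Y=C | X=A) = 0.058/0.308 = 0.18831.
P(X=B) = 0.012 + 0.043 + 0.038 + 0.055 = 0.148; P(Y=C | X=B) = 0.038/0.148 = 0.25676.
Difference = -0.0684.

-0.0684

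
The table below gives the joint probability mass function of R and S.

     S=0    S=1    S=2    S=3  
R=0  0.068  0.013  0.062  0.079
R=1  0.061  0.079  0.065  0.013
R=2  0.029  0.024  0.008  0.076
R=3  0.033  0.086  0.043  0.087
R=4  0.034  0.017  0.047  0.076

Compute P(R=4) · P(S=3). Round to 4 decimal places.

0.0576

P(R=4) = 0.034 + 0.017 + 0.047 + 0.076 = 0.174.
P(S=3) = 0.079 + 0.013 + 0.076 + 0.087 + 0.076 = 0.331.
Product: 0.174 × 0.331 = 0.0576.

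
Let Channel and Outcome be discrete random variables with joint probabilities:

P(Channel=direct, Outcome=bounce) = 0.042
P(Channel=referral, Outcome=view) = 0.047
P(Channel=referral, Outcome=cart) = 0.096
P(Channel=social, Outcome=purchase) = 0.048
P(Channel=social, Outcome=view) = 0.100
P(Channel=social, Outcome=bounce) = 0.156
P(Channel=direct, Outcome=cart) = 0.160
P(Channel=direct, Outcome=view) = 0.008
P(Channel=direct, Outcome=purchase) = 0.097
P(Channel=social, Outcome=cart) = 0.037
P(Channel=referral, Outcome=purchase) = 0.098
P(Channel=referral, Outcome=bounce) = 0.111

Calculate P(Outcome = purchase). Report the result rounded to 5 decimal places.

0.24300

P(Outcome=purchase) = 0.048 + 0.097 + 0.098 = 0.243.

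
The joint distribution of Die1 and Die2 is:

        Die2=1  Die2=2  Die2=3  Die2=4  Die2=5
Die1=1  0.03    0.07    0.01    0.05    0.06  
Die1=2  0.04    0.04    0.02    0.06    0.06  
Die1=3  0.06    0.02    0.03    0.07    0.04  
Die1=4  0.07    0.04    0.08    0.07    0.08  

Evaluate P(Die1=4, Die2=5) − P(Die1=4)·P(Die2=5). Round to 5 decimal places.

P(Die1=4) = 0.07 + 0.04 + 0.08 + 0.07 + 0.08 = 0.34.
P(Die2=5) = 0.06 + 0.06 + 0.04 + 0.08 = 0.24.
P(Die1=4, Die2=5) − P(Die1=4)P(Die2=5) = 0.08 − 0.34×0.24 = -0.00160.

-0.00160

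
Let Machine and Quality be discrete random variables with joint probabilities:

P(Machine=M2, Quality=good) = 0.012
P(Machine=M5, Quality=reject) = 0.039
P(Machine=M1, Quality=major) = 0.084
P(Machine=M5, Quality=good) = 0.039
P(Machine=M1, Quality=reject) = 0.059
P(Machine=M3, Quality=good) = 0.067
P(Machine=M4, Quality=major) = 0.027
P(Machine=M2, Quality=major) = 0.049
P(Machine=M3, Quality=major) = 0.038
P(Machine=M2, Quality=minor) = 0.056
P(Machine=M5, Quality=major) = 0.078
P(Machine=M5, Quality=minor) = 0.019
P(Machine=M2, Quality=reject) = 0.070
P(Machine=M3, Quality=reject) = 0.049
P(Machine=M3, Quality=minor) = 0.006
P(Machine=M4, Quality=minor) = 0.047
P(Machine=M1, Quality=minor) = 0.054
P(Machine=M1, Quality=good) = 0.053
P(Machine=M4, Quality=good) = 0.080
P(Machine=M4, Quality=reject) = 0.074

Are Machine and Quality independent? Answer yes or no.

no

P(Machine=M4) = 0.228 and P(Quality=major) = 0.276, so their product is 0.06293, but P(Machine=M4, Quality=major) = 0.027. Since these differ, Machine and Quality are not independent.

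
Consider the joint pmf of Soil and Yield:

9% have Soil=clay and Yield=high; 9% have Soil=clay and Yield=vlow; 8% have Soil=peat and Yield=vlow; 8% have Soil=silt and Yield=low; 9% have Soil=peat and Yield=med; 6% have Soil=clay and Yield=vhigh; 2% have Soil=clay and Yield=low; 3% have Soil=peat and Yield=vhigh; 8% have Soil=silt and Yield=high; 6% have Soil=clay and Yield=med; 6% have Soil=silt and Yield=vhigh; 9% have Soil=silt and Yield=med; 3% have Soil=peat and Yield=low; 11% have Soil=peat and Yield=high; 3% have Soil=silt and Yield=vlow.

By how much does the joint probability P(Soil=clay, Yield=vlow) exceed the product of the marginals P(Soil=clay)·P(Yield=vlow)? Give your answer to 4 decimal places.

P(Soil=clay) = 0.09 + 0.02 + 0.06 + 0.09 + 0.06 = 0.32.
P(Yield=vlow) = 0.09 + 0.03 + 0.08 = 0.20.
P(Soil=clay, Yield=vlow) − P(Soil=clay)P(Yield=vlow) = 0.09 − 0.32×0.20 = 0.0260.

0.0260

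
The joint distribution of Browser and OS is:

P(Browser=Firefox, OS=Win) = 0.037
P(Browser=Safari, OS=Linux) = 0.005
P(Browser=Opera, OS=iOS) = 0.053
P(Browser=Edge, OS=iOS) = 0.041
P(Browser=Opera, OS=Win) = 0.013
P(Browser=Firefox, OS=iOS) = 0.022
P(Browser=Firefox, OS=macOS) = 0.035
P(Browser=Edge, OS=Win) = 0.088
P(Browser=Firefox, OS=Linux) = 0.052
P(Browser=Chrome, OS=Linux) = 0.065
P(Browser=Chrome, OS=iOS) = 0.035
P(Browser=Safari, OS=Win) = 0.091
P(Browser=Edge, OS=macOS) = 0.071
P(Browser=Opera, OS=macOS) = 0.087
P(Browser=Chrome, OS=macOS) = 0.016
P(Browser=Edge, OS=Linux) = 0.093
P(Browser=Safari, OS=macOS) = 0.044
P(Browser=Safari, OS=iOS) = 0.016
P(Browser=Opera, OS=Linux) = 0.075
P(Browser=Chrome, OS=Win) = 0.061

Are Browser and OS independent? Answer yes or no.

no

P(Browser=Opera) = 0.228 and P(OS=Win) = 0.290, so their product is 0.06612, but P(Browser=Opera, OS=Win) = 0.013. Since these differ, Browser and OS are not independent.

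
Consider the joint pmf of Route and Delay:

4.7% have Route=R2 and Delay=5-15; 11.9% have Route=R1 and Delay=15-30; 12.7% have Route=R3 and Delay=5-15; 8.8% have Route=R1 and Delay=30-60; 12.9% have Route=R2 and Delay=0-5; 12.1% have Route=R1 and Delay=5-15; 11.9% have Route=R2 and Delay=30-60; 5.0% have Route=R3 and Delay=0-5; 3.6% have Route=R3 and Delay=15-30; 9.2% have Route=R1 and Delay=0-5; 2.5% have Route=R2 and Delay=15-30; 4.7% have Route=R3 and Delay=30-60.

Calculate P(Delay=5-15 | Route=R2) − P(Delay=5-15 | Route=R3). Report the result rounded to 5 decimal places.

-0.34159

P(Route=R2) = 0.129 + 0.047 + 0.025 + 0.119 = 0.320; P(Delay=5-15 | Route=R2) = 0.047/0.320 = 0.146875.
P(Route=R3) = 0.050 + 0.127 + 0.036 + 0.047 = 0.260; P(Delay=5-15 | Route=R3) = 0.127/0.260 = 0.488462.
Difference = -0.34159.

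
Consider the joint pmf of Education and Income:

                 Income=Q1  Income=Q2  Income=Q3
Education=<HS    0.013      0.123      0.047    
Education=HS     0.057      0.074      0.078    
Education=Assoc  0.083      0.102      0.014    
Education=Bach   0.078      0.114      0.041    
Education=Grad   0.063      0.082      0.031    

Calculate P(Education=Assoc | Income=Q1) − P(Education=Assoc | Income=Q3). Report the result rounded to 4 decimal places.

0.2160

P(Income=Q1) = 0.013 + 0.057 + 0.083 + 0.078 + 0.063 = 0.294; P(Education=Assoc | Income=Q1) = 0.083/0.294 = 0.28231.
P(Income=Q3) = 0.047 + 0.078 + 0.014 + 0.041 + 0.031 = 0.211; P(Education=Assoc | Income=Q3) = 0.014/0.211 = 0.06635.
Difference = 0.2160.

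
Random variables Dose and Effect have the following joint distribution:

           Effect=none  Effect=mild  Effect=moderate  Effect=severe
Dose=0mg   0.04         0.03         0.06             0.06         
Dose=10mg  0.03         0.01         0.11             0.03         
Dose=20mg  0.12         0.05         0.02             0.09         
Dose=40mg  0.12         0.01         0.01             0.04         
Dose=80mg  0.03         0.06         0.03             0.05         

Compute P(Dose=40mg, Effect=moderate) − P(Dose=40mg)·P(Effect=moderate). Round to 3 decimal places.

-0.031

P(Dose=40mg) = 0.12 + 0.01 + 0.01 + 0.04 = 0.18.
P(Effect=moderate) = 0.06 + 0.11 + 0.02 + 0.01 + 0.03 = 0.23.
P(Dose=40mg, Effect=moderate) − P(Dose=40mg)P(Effect=moderate) = 0.01 − 0.18×0.23 = -0.031.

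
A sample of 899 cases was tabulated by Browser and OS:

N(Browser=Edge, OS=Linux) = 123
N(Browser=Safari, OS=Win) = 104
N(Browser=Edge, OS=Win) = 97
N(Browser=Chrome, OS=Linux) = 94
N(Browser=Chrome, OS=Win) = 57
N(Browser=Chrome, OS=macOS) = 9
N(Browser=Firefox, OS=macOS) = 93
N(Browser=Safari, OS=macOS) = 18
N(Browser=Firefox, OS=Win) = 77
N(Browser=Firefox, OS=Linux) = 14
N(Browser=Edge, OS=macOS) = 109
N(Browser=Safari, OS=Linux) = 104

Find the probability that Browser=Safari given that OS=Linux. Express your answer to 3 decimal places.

0.310

Total with OS=Linux: 94 + 14 + 104 + 123 = 335.
P(Browser=Safari | OS=Linux) = 104/335 = 0.310.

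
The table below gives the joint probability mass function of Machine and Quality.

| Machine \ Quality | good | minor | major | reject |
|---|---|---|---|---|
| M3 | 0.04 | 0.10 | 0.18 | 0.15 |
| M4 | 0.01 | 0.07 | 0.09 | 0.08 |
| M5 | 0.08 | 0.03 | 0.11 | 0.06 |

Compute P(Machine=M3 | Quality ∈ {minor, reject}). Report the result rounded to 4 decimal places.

P(Quality=minor) = 0.10 + 0.07 + 0.03 = 0.20.
P(Quality=reject) = 0.15 + 0.08 + 0.06 = 0.29.
P(Quality ∈ {minor, reject}) = 0.20 + 0.29 = 0.49; P(Machine=M3, Quality ∈ {minor, reject}) = 0.10 + 0.15 = 0.25.
P(Machine=M3 | Quality ∈ {minor, reject}) = 0.25/0.49 = 0.5102.

0.5102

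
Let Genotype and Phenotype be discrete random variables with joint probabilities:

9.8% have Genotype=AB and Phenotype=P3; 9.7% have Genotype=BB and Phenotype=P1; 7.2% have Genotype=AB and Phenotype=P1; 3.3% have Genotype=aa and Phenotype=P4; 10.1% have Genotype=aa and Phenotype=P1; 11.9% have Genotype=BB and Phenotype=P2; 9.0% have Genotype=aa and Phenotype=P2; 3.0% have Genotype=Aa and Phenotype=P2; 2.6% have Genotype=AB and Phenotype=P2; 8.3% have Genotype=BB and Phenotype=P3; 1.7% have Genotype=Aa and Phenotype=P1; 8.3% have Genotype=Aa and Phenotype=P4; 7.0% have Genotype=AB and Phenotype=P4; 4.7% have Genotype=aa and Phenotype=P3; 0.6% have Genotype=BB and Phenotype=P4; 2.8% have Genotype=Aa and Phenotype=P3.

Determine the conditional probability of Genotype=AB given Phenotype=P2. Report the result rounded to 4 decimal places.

P(Phenotype=P2) = 0.030 + 0.090 + 0.026 + 0.119 = 0.265.
P(Genotype=AB | Phenotype=P2) = 0.026/0.265 = 0.0981.

0.0981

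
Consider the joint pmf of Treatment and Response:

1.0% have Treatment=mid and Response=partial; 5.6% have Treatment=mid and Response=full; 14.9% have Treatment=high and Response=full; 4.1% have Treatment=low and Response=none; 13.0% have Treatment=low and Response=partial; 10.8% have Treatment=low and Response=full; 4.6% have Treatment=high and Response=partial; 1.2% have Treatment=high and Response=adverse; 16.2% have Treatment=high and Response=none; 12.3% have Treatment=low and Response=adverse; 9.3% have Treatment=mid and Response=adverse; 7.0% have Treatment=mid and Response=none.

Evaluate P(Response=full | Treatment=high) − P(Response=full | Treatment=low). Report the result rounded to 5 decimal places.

P(Treatment=high) = 0.162 + 0.046 + 0.149 + 0.012 = 0.369; P(Response=full | Treatment=high) = 0.149/0.369 = 0.403794.
P(Treatment=low) = 0.041 + 0.130 + 0.108 + 0.123 = 0.402; P(Response=full | Treatment=low) = 0.108/0.402 = 0.268657.
Difference = 0.13514.

0.13514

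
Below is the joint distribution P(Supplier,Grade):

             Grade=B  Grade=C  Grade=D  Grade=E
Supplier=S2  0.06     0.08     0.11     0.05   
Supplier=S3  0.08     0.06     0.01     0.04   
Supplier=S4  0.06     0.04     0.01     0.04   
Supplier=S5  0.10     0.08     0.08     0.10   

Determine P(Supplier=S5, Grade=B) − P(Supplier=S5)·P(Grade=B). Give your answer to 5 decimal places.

P(Supplier=S5) = 0.10 + 0.08 + 0.08 + 0.10 = 0.36.
P(Grade=B) = 0.06 + 0.08 + 0.06 + 0.10 = 0.30.
P(Supplier=S5, Grade=B) − P(Supplier=S5)P(Grade=B) = 0.10 − 0.36×0.30 = -0.00800.

-0.00800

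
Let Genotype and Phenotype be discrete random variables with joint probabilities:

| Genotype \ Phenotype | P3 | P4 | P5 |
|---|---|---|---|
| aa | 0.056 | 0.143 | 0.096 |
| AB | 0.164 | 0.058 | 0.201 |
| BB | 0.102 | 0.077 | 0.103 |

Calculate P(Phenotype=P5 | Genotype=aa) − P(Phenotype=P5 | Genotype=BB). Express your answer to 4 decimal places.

-0.0398

P(Genotype=aa) = 0.056 + 0.143 + 0.096 = 0.295; P(Phenotype=P5 | Genotype=aa) = 0.096/0.295 = 0.32542.
P(Genotype=BB) = 0.102 + 0.077 + 0.103 = 0.282; P(Phenotype=P5 | Genotype=BB) = 0.103/0.282 = 0.36525.
Difference = -0.0398.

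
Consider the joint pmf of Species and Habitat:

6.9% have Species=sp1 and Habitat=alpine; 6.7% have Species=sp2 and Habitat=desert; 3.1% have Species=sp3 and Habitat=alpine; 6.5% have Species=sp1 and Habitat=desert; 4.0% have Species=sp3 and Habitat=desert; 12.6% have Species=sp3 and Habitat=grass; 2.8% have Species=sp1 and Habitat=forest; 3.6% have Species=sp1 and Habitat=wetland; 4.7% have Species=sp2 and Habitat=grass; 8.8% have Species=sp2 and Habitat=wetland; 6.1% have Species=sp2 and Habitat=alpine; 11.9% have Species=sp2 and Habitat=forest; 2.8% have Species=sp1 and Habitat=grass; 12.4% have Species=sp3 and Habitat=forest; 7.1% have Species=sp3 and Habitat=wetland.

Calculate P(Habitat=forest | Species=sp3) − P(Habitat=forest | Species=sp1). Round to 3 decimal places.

0.192

P(Species=sp3) = 0.124 + 0.126 + 0.071 + 0.040 + 0.031 = 0.392; P(Habitat=forest | Species=sp3) = 0.124/0.392 = 0.3163.
P(Species=sp1) = 0.028 + 0.028 + 0.036 + 0.065 + 0.069 = 0.226; P(Habitat=forest | Species=sp1) = 0.028/0.226 = 0.1239.
Difference = 0.192.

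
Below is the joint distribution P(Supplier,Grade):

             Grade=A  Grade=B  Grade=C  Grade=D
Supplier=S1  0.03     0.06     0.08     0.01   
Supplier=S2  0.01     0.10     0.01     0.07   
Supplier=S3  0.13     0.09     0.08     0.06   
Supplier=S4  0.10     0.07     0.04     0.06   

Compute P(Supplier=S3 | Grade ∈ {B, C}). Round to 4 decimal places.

0.3208

P(Grade=B) = 0.06 + 0.10 + 0.09 + 0.07 = 0.32.
P(Grade=C) = 0.08 + 0.01 + 0.08 + 0.04 = 0.21.
P(Grade ∈ {B, C}) = 0.32 + 0.21 = 0.53; P(Supplier=S3, Grade ∈ {B, C}) = 0.09 + 0.08 = 0.17.
P(Supplier=S3 | Grade ∈ {B, C}) = 0.17/0.53 = 0.3208.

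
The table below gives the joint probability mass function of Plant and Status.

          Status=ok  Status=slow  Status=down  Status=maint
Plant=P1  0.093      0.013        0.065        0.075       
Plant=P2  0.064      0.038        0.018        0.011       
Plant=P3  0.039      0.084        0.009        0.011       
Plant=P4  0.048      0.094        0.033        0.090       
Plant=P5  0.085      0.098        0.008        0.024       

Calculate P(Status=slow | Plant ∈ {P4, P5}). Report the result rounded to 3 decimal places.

P(Plant=P4) = 0.048 + 0.094 + 0.033 + 0.090 = 0.265.
P(Plant=P5) = 0.085 + 0.098 + 0.008 + 0.024 = 0.215.
P(Plant ∈ {P4, P5}) = 0.265 + 0.215 = 0.480; P(Status=slow, Plant ∈ {P4, P5}) = 0.094 + 0.098 = 0.192.
P(Status=slow | Plant ∈ {P4, P5}) = 0.192/0.480 = 0.400.

0.400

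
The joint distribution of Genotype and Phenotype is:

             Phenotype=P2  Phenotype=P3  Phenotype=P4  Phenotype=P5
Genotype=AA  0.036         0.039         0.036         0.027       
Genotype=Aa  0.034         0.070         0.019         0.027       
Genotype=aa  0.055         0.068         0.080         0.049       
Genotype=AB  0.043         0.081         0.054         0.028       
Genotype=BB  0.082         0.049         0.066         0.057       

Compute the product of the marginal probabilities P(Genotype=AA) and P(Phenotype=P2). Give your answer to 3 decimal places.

0.035

P(Genotype=AA) = 0.036 + 0.039 + 0.036 + 0.027 = 0.138.
P(Phenotype=P2) = 0.036 + 0.034 + 0.055 + 0.043 + 0.082 = 0.250.
Product: 0.138 × 0.250 = 0.035.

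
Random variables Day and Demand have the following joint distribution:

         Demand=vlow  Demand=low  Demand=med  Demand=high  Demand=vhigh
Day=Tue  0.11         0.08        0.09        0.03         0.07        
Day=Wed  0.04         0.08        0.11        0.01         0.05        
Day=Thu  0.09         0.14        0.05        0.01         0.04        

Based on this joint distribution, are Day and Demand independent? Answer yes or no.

P(Day=Thu) = 0.33 and P(Demand=low) = 0.30, so their product is 0.0990, but P(Day=Thu, Demand=low) = 0.14. Since these differ, Day and Demand are not independent.

no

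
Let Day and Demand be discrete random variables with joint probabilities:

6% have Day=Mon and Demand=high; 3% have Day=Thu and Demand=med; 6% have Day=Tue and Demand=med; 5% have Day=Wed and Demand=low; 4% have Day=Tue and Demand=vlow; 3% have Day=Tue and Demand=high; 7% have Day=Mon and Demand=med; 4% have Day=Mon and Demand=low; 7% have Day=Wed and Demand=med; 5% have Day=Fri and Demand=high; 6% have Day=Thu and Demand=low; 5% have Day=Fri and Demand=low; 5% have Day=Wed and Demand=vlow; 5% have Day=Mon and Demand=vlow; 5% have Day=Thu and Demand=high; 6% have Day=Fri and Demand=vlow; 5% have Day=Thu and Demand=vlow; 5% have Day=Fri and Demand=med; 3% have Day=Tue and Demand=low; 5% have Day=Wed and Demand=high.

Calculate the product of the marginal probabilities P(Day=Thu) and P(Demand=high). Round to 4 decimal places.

P(Day=Thu) = 0.05 + 0.06 + 0.03 + 0.05 = 0.19.
P(Demand=high) = 0.06 + 0.03 + 0.05 + 0.05 + 0.05 = 0.24.
Product: 0.19 × 0.24 = 0.0456.

0.0456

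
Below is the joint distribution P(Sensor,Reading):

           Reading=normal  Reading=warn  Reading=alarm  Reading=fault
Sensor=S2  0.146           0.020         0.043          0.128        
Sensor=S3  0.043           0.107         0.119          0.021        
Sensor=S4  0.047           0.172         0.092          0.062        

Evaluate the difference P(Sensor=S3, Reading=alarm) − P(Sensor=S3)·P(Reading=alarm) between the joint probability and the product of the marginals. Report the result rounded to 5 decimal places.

0.04534

P(Sensor=S3) = 0.043 + 0.107 + 0.119 + 0.021 = 0.290.
P(Reading=alarm) = 0.043 + 0.119 + 0.092 = 0.254.
P(Sensor=S3, Reading=alarm) − P(Sensor=S3)P(Reading=alarm) = 0.119 − 0.290×0.254 = 0.04534.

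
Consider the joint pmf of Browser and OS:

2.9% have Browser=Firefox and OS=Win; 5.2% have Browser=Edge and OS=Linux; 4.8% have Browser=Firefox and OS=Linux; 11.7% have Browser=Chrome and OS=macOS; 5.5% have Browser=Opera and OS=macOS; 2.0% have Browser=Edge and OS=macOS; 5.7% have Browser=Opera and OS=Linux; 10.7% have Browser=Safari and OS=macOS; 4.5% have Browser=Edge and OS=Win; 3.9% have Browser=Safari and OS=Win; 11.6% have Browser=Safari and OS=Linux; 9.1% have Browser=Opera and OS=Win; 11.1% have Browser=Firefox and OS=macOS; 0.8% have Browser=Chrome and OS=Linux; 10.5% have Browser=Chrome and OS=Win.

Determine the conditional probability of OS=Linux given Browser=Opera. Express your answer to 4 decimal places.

P(Browser=Opera) = 0.091 + 0.055 + 0.057 = 0.203.
P(OS=Linux | Browser=Opera) = 0.057/0.203 = 0.2808.

0.2808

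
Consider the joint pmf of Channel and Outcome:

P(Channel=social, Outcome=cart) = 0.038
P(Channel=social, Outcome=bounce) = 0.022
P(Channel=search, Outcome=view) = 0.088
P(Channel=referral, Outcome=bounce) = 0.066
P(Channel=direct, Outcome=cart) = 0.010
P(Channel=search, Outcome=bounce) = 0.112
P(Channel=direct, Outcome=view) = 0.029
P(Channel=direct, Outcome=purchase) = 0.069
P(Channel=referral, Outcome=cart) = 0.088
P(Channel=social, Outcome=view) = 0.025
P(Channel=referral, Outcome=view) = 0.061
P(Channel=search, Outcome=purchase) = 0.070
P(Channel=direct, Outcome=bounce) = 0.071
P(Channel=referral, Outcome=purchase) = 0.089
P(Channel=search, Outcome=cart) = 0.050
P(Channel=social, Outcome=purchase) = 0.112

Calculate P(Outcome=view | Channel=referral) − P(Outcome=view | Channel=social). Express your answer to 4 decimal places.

P(Channel=referral) = 0.066 + 0.061 + 0.088 + 0.089 = 0.304; P(Outcome=view | Channel=referral) = 0.061/0.304 = 0.20066.
P(Channel=social) = 0.022 + 0.025 + 0.038 + 0.112 = 0.197; P(Outcome=view | Channel=social) = 0.025/0.197 = 0.12690.
Difference = 0.0738.

0.0738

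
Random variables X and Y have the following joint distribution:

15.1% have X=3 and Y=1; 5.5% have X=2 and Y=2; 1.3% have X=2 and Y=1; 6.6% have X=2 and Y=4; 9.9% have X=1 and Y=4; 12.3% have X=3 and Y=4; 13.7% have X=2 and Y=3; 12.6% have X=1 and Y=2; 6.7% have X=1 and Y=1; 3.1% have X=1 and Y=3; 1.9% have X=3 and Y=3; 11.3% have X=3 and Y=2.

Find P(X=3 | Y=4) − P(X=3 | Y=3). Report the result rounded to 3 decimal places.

0.325

P(Y=4) = 0.099 + 0.066 + 0.123 = 0.288; P(X=3 | Y=4) = 0.123/0.288 = 0.4271.
P(Y=3) = 0.031 + 0.137 + 0.019 = 0.187; P(X=3 | Y=3) = 0.019/0.187 = 0.1016.
Difference = 0.325.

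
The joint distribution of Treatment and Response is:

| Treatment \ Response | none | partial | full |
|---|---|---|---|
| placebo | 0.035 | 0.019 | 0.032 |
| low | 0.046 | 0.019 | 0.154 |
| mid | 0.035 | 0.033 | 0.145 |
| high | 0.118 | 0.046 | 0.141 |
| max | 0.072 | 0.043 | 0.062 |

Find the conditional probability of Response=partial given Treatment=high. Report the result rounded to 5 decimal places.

0.15082

P(Treatment=high) = 0.118 + 0.046 + 0.141 = 0.305.
P(Response=partial | Treatment=high) = 0.046/0.305 = 0.15082.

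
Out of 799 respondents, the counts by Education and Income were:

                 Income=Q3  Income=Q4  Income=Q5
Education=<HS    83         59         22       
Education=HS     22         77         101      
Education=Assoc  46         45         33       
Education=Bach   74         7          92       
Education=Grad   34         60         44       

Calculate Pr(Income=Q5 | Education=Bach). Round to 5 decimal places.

Total with Education=Bach: 74 + 7 + 92 = 173.
P(Income=Q5 | Education=Bach) = 92/173 = 0.53179.

0.53179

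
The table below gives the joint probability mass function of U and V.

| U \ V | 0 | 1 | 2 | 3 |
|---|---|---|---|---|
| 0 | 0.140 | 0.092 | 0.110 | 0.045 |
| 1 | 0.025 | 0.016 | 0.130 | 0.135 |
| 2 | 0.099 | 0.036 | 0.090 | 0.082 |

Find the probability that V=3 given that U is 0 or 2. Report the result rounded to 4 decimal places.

0.1830

P(U=0) = 0.140 + 0.092 + 0.110 + 0.045 = 0.387.
P(U=2) = 0.099 + 0.036 + 0.090 + 0.082 = 0.307.
P(U ∈ {0, 2}) = 0.387 + 0.307 = 0.694; P(V=3, U ∈ {0, 2}) = 0.045 + 0.082 = 0.127.
P(V=3 | U ∈ {0, 2}) = 0.127/0.694 = 0.1830.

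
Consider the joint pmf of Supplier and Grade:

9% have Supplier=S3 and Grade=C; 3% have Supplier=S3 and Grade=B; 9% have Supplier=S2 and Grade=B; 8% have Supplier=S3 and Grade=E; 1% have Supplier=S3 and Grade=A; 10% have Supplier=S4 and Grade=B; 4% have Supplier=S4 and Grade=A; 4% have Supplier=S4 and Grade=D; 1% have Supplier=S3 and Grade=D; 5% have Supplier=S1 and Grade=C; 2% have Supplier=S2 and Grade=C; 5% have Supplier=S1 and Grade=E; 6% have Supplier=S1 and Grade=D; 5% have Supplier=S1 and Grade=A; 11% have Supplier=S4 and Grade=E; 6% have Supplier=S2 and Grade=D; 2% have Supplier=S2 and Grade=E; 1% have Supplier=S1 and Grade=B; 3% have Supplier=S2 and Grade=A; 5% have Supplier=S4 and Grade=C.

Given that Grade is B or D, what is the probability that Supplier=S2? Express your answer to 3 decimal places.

0.375

P(Grade=B) = 0.01 + 0.09 + 0.03 + 0.10 = 0.23.
P(Grade=D) = 0.06 + 0.06 + 0.01 + 0.04 = 0.17.
P(Grade ∈ {B, D}) = 0.23 + 0.17 = 0.40; P(Supplier=S2, Grade ∈ {B, D}) = 0.09 + 0.06 = 0.15.
P(Supplier=S2 | Grade ∈ {B, D}) = 0.15/0.40 = 0.375.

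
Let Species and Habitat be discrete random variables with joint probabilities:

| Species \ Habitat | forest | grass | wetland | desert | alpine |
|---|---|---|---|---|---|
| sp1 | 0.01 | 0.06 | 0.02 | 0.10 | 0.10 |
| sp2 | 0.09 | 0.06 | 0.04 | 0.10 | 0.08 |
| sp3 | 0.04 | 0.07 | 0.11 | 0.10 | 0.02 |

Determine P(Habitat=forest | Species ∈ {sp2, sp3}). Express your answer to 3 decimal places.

P(Species=sp2) = 0.09 + 0.06 + 0.04 + 0.10 + 0.08 = 0.37.
P(Species=sp3) = 0.04 + 0.07 + 0.11 + 0.10 + 0.02 = 0.34.
P(Species ∈ {sp2, sp3}) = 0.37 + 0.34 = 0.71; P(Habitat=forest, Species ∈ {sp2, sp3}) = 0.09 + 0.04 = 0.13.
P(Habitat=forest | Species ∈ {sp2, sp3}) = 0.13/0.71 = 0.183.

0.183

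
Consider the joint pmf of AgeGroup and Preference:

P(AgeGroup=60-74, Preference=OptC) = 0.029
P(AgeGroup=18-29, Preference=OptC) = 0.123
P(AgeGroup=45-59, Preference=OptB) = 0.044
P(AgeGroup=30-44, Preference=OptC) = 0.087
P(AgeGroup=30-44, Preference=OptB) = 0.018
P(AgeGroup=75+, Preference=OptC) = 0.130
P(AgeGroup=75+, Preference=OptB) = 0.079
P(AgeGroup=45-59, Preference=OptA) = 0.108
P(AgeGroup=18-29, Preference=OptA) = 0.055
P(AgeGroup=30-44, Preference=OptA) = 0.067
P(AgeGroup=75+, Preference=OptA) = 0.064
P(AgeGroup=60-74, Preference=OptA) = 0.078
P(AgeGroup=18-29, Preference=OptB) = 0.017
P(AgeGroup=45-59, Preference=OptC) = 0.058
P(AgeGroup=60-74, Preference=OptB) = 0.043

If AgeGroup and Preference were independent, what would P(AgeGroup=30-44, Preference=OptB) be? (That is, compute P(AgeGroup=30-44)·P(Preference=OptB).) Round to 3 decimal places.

P(AgeGroup=30-44) = 0.067 + 0.018 + 0.087 = 0.172.
P(Preference=OptB) = 0.017 + 0.018 + 0.044 + 0.043 + 0.079 = 0.201.
Product: 0.172 × 0.201 = 0.035.

0.035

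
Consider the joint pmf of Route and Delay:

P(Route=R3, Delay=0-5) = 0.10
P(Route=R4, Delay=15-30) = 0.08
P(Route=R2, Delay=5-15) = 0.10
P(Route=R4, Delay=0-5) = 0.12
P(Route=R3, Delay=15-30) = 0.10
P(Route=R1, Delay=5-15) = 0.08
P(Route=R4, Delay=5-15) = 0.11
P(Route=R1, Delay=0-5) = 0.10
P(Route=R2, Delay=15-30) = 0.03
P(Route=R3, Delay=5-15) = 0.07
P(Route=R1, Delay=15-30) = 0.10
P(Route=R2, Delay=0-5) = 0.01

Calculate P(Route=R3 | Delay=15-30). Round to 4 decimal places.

0.3226

P(Delay=15-30) = 0.10 + 0.03 + 0.10 + 0.08 = 0.31.
P(Route=R3 | Delay=15-30) = 0.10/0.31 = 0.3226.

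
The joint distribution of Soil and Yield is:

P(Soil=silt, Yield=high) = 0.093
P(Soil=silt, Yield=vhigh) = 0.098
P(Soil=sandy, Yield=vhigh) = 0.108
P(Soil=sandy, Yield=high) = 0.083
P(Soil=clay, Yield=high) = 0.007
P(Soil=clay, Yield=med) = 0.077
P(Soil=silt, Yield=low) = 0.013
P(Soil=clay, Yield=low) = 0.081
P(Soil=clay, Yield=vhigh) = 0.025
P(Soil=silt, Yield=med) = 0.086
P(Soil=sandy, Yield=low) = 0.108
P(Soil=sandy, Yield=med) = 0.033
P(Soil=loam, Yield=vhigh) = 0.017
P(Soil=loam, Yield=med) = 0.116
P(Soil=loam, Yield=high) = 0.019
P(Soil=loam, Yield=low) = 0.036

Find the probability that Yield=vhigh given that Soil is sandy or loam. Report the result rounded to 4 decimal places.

P(Soil=sandy) = 0.108 + 0.033 + 0.083 + 0.108 = 0.332.
P(Soil=loam) = 0.036 + 0.116 + 0.019 + 0.017 = 0.188.
P(Soil ∈ {sandy, loam}) = 0.332 + 0.188 = 0.520; P(Yield=vhigh, Soil ∈ {sandy, loam}) = 0.108 + 0.017 = 0.125.
P(Yield=vhigh | Soil ∈ {sandy, loam}) = 0.125/0.520 = 0.2404.

0.2404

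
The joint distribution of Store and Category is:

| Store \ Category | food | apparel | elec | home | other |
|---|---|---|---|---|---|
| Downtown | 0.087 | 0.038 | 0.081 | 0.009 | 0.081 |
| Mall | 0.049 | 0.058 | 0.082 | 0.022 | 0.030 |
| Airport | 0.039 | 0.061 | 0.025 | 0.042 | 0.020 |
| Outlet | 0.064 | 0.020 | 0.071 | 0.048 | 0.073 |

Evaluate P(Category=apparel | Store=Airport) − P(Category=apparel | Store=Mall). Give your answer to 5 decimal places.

0.08554

P(Store=Airport) = 0.039 + 0.061 + 0.025 + 0.042 + 0.020 = 0.187; P(Category=apparel | Store=Airport) = 0.061/0.187 = 0.326203.
P(Store=Mall) = 0.049 + 0.058 + 0.082 + 0.022 + 0.030 = 0.241; P(Category=apparel | Store=Mall) = 0.058/0.241 = 0.240664.
Difference = 0.08554.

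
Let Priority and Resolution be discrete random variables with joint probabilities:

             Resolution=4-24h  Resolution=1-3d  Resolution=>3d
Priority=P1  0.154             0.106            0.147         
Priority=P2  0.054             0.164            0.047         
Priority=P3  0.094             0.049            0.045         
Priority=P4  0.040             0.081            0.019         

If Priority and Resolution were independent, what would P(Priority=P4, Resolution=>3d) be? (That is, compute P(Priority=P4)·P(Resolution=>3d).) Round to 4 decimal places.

0.0361

P(Priority=P4) = 0.040 + 0.081 + 0.019 = 0.140.
P(Resolution=>3d) = 0.147 + 0.047 + 0.045 + 0.019 = 0.258.
Product: 0.140 × 0.258 = 0.0361.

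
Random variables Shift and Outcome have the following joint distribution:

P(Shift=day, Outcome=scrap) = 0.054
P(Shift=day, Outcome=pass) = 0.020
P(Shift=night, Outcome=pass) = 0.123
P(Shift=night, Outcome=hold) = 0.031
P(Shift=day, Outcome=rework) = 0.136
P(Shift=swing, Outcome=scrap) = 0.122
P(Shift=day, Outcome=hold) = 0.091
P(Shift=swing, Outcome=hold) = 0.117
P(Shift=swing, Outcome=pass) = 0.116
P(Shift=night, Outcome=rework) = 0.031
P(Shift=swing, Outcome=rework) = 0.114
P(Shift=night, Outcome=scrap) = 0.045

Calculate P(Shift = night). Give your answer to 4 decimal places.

0.2300

P(Shift=night) = 0.123 + 0.031 + 0.045 + 0.031 = 0.230.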